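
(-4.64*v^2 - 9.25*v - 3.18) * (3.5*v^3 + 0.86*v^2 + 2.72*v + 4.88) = -16.24*v^5 - 36.3654*v^4 - 31.7058*v^3 - 50.538*v^2 - 53.7896*v - 15.5184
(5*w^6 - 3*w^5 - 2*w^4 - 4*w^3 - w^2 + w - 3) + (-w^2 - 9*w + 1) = 5*w^6 - 3*w^5 - 2*w^4 - 4*w^3 - 2*w^2 - 8*w - 2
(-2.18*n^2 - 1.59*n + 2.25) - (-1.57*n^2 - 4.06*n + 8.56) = -0.61*n^2 + 2.47*n - 6.31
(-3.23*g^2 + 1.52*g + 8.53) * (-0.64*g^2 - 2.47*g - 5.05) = 2.0672*g^4 + 7.0053*g^3 + 7.0979*g^2 - 28.7451*g - 43.0765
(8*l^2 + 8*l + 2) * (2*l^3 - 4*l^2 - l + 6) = 16*l^5 - 16*l^4 - 36*l^3 + 32*l^2 + 46*l + 12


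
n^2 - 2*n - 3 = (n - 3)*(n + 1)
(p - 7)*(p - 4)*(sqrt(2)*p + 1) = sqrt(2)*p^3 - 11*sqrt(2)*p^2 + p^2 - 11*p + 28*sqrt(2)*p + 28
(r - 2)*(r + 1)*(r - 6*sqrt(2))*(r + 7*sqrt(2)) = r^4 - r^3 + sqrt(2)*r^3 - 86*r^2 - sqrt(2)*r^2 - 2*sqrt(2)*r + 84*r + 168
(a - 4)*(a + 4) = a^2 - 16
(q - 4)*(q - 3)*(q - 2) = q^3 - 9*q^2 + 26*q - 24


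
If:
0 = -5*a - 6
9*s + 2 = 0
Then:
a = -6/5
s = -2/9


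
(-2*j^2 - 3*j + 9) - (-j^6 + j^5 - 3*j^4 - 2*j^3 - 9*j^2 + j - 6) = j^6 - j^5 + 3*j^4 + 2*j^3 + 7*j^2 - 4*j + 15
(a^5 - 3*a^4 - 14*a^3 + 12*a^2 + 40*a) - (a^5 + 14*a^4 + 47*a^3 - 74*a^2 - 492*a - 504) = -17*a^4 - 61*a^3 + 86*a^2 + 532*a + 504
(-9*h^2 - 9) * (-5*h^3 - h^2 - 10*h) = 45*h^5 + 9*h^4 + 135*h^3 + 9*h^2 + 90*h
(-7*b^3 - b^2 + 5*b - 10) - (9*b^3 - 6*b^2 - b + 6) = -16*b^3 + 5*b^2 + 6*b - 16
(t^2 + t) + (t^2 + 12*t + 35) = 2*t^2 + 13*t + 35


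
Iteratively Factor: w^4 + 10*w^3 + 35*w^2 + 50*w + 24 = (w + 3)*(w^3 + 7*w^2 + 14*w + 8) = (w + 3)*(w + 4)*(w^2 + 3*w + 2) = (w + 2)*(w + 3)*(w + 4)*(w + 1)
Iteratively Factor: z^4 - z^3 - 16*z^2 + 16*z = (z)*(z^3 - z^2 - 16*z + 16) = z*(z - 1)*(z^2 - 16) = z*(z - 1)*(z + 4)*(z - 4)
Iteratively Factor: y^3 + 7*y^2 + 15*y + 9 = (y + 3)*(y^2 + 4*y + 3) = (y + 3)^2*(y + 1)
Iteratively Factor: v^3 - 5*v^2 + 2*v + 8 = (v - 2)*(v^2 - 3*v - 4) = (v - 4)*(v - 2)*(v + 1)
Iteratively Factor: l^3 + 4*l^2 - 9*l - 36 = (l + 4)*(l^2 - 9) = (l - 3)*(l + 4)*(l + 3)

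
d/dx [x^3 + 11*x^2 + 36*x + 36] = 3*x^2 + 22*x + 36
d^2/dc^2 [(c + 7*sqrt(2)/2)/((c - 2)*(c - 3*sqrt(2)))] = (-2*(c - 2)^2*(c - 3*sqrt(2)) + (c - 2)^2*(2*c + 7*sqrt(2)) - 2*(c - 2)*(c - 3*sqrt(2))^2 + (c - 2)*(c - 3*sqrt(2))*(2*c + 7*sqrt(2)) + (c - 3*sqrt(2))^2*(2*c + 7*sqrt(2)))/((c - 2)^3*(c - 3*sqrt(2))^3)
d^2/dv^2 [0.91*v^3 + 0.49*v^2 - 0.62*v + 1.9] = 5.46*v + 0.98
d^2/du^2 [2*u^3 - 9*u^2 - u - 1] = 12*u - 18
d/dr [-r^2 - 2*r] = -2*r - 2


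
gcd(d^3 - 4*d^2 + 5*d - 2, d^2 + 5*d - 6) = d - 1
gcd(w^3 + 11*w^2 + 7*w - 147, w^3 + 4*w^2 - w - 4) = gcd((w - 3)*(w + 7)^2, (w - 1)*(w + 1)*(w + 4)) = 1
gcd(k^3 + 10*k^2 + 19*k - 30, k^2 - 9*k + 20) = 1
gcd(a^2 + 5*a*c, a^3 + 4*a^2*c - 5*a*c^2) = a^2 + 5*a*c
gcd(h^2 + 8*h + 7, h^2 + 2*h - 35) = h + 7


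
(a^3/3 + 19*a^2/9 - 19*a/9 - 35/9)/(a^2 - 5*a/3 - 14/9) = (-3*a^3 - 19*a^2 + 19*a + 35)/(-9*a^2 + 15*a + 14)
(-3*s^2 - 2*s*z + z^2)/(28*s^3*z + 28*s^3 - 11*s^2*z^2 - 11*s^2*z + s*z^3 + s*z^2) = (-3*s^2 - 2*s*z + z^2)/(s*(28*s^2*z + 28*s^2 - 11*s*z^2 - 11*s*z + z^3 + z^2))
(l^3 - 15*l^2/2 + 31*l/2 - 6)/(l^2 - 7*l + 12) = l - 1/2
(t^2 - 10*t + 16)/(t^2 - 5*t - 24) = (t - 2)/(t + 3)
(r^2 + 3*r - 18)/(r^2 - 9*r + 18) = (r + 6)/(r - 6)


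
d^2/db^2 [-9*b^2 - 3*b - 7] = -18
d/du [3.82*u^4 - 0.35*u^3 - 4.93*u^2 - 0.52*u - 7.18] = 15.28*u^3 - 1.05*u^2 - 9.86*u - 0.52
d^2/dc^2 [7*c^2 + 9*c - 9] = 14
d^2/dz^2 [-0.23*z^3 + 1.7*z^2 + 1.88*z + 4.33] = 3.4 - 1.38*z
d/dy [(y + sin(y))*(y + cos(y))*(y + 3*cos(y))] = -(y + sin(y))*(y + cos(y))*(3*sin(y) - 1) - (y + sin(y))*(y + 3*cos(y))*(sin(y) - 1) + (y + cos(y))*(y + 3*cos(y))*(cos(y) + 1)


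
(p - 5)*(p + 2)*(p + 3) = p^3 - 19*p - 30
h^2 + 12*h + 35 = (h + 5)*(h + 7)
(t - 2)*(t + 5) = t^2 + 3*t - 10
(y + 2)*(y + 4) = y^2 + 6*y + 8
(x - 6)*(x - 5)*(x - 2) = x^3 - 13*x^2 + 52*x - 60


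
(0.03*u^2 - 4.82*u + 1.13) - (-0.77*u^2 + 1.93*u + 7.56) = 0.8*u^2 - 6.75*u - 6.43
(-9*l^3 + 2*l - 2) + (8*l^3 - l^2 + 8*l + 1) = -l^3 - l^2 + 10*l - 1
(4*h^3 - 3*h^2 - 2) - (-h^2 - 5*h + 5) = 4*h^3 - 2*h^2 + 5*h - 7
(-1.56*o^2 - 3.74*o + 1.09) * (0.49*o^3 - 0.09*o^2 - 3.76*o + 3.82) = -0.7644*o^5 - 1.6922*o^4 + 6.7363*o^3 + 8.0051*o^2 - 18.3852*o + 4.1638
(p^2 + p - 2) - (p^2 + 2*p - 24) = 22 - p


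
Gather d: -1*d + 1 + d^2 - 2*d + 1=d^2 - 3*d + 2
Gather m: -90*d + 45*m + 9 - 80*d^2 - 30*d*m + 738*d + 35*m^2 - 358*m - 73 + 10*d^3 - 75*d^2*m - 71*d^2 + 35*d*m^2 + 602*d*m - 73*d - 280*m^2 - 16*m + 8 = 10*d^3 - 151*d^2 + 575*d + m^2*(35*d - 245) + m*(-75*d^2 + 572*d - 329) - 56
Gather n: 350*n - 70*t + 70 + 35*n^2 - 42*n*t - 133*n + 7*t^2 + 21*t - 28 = 35*n^2 + n*(217 - 42*t) + 7*t^2 - 49*t + 42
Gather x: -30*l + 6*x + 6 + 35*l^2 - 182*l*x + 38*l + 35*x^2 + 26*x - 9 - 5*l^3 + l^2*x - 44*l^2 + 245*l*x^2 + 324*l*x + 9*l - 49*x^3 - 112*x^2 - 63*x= -5*l^3 - 9*l^2 + 17*l - 49*x^3 + x^2*(245*l - 77) + x*(l^2 + 142*l - 31) - 3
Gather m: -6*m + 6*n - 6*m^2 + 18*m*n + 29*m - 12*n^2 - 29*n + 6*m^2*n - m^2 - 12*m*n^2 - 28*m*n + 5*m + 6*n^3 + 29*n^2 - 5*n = m^2*(6*n - 7) + m*(-12*n^2 - 10*n + 28) + 6*n^3 + 17*n^2 - 28*n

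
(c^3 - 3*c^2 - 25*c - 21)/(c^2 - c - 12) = (c^2 - 6*c - 7)/(c - 4)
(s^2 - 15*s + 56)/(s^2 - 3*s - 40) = (s - 7)/(s + 5)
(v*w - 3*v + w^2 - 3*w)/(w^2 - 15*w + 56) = (v*w - 3*v + w^2 - 3*w)/(w^2 - 15*w + 56)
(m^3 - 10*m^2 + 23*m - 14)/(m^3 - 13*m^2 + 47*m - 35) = (m - 2)/(m - 5)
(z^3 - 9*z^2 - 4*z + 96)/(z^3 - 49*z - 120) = (z - 4)/(z + 5)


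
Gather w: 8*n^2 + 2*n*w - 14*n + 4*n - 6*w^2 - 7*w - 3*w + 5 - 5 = 8*n^2 - 10*n - 6*w^2 + w*(2*n - 10)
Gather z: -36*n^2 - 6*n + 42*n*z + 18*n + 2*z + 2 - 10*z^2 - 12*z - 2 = -36*n^2 + 12*n - 10*z^2 + z*(42*n - 10)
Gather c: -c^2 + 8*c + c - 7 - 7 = -c^2 + 9*c - 14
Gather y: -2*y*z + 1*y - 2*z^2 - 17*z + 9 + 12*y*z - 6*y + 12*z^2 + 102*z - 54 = y*(10*z - 5) + 10*z^2 + 85*z - 45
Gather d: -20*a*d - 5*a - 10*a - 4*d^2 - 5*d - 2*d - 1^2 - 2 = -15*a - 4*d^2 + d*(-20*a - 7) - 3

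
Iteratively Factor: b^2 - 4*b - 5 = (b + 1)*(b - 5)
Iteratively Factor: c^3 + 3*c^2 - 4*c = (c)*(c^2 + 3*c - 4) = c*(c + 4)*(c - 1)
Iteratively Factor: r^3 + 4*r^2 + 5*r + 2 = (r + 2)*(r^2 + 2*r + 1) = (r + 1)*(r + 2)*(r + 1)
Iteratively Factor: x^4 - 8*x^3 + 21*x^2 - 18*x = (x)*(x^3 - 8*x^2 + 21*x - 18) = x*(x - 3)*(x^2 - 5*x + 6) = x*(x - 3)*(x - 2)*(x - 3)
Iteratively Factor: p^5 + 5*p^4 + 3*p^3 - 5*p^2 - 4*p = (p)*(p^4 + 5*p^3 + 3*p^2 - 5*p - 4) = p*(p + 1)*(p^3 + 4*p^2 - p - 4) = p*(p - 1)*(p + 1)*(p^2 + 5*p + 4) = p*(p - 1)*(p + 1)*(p + 4)*(p + 1)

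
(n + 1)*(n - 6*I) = n^2 + n - 6*I*n - 6*I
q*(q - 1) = q^2 - q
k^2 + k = k*(k + 1)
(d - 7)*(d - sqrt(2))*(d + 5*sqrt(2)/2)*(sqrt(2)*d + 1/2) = sqrt(2)*d^4 - 7*sqrt(2)*d^3 + 7*d^3/2 - 49*d^2/2 - 17*sqrt(2)*d^2/4 - 5*d/2 + 119*sqrt(2)*d/4 + 35/2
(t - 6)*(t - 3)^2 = t^3 - 12*t^2 + 45*t - 54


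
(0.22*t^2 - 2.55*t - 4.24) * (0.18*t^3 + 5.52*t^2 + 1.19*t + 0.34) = 0.0396*t^5 + 0.7554*t^4 - 14.5774*t^3 - 26.3645*t^2 - 5.9126*t - 1.4416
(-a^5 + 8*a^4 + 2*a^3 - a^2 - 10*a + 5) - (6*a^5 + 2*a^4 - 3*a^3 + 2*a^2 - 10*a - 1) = -7*a^5 + 6*a^4 + 5*a^3 - 3*a^2 + 6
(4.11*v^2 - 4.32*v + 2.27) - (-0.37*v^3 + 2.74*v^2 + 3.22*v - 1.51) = 0.37*v^3 + 1.37*v^2 - 7.54*v + 3.78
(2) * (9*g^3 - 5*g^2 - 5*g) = 18*g^3 - 10*g^2 - 10*g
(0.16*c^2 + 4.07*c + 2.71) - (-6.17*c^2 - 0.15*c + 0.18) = 6.33*c^2 + 4.22*c + 2.53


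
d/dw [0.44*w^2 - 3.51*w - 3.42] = 0.88*w - 3.51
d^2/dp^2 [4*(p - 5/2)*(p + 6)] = 8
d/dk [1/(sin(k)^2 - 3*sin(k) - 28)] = (3 - 2*sin(k))*cos(k)/((sin(k) - 7)^2*(sin(k) + 4)^2)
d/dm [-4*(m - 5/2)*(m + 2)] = 2 - 8*m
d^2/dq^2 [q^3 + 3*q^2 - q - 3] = 6*q + 6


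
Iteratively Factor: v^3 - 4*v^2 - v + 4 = (v + 1)*(v^2 - 5*v + 4) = (v - 4)*(v + 1)*(v - 1)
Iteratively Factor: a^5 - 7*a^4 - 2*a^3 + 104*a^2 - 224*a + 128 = (a - 4)*(a^4 - 3*a^3 - 14*a^2 + 48*a - 32) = (a - 4)^2*(a^3 + a^2 - 10*a + 8) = (a - 4)^2*(a - 2)*(a^2 + 3*a - 4) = (a - 4)^2*(a - 2)*(a + 4)*(a - 1)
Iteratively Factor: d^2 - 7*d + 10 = (d - 2)*(d - 5)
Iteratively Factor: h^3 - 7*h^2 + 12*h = (h - 4)*(h^2 - 3*h) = (h - 4)*(h - 3)*(h)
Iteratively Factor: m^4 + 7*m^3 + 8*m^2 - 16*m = (m + 4)*(m^3 + 3*m^2 - 4*m) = m*(m + 4)*(m^2 + 3*m - 4) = m*(m + 4)^2*(m - 1)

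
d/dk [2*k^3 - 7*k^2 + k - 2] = 6*k^2 - 14*k + 1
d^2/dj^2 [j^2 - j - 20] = 2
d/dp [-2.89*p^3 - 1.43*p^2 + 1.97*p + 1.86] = -8.67*p^2 - 2.86*p + 1.97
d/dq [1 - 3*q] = -3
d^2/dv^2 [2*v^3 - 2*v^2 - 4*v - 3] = 12*v - 4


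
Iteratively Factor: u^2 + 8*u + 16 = (u + 4)*(u + 4)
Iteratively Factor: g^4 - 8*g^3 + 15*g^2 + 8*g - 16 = (g + 1)*(g^3 - 9*g^2 + 24*g - 16) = (g - 1)*(g + 1)*(g^2 - 8*g + 16) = (g - 4)*(g - 1)*(g + 1)*(g - 4)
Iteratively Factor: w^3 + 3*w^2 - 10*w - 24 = (w + 2)*(w^2 + w - 12) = (w - 3)*(w + 2)*(w + 4)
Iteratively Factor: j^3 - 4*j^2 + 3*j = (j - 1)*(j^2 - 3*j) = (j - 3)*(j - 1)*(j)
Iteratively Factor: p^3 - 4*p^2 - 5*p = (p + 1)*(p^2 - 5*p) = p*(p + 1)*(p - 5)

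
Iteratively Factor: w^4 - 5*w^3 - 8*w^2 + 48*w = (w)*(w^3 - 5*w^2 - 8*w + 48) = w*(w - 4)*(w^2 - w - 12) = w*(w - 4)*(w + 3)*(w - 4)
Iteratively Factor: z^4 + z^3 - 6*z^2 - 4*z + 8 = (z - 1)*(z^3 + 2*z^2 - 4*z - 8) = (z - 2)*(z - 1)*(z^2 + 4*z + 4) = (z - 2)*(z - 1)*(z + 2)*(z + 2)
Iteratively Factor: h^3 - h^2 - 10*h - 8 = (h + 2)*(h^2 - 3*h - 4) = (h - 4)*(h + 2)*(h + 1)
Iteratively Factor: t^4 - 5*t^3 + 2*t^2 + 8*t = (t + 1)*(t^3 - 6*t^2 + 8*t) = (t - 2)*(t + 1)*(t^2 - 4*t) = t*(t - 2)*(t + 1)*(t - 4)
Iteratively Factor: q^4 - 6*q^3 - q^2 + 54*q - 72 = (q - 4)*(q^3 - 2*q^2 - 9*q + 18) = (q - 4)*(q - 3)*(q^2 + q - 6) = (q - 4)*(q - 3)*(q + 3)*(q - 2)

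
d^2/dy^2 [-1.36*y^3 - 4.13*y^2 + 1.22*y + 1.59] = -8.16*y - 8.26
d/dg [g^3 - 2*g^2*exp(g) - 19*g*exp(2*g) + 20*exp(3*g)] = -2*g^2*exp(g) + 3*g^2 - 38*g*exp(2*g) - 4*g*exp(g) + 60*exp(3*g) - 19*exp(2*g)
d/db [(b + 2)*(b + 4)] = 2*b + 6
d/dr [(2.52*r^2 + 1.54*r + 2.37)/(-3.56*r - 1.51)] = (-8.9712*r^2 - 7.6104*r + 6.1118)/(12.6736*r^2 + 10.7512*r + 2.2801)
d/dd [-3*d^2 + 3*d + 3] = 3 - 6*d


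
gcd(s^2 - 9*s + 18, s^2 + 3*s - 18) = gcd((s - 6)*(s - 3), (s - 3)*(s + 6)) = s - 3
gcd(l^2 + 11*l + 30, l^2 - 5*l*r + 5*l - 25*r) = l + 5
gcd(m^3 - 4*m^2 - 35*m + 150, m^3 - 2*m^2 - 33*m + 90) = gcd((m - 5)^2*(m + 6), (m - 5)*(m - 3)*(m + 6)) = m^2 + m - 30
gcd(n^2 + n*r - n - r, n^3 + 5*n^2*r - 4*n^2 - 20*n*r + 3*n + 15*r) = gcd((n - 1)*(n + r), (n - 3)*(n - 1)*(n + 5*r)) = n - 1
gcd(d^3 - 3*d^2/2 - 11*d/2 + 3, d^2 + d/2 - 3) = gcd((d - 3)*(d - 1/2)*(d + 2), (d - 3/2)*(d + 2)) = d + 2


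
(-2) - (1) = -3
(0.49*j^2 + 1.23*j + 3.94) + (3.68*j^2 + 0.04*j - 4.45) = 4.17*j^2 + 1.27*j - 0.51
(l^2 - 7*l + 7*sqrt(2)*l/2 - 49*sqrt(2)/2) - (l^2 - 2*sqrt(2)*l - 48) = -7*l + 11*sqrt(2)*l/2 - 49*sqrt(2)/2 + 48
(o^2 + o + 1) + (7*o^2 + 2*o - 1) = 8*o^2 + 3*o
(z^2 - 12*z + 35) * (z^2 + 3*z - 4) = z^4 - 9*z^3 - 5*z^2 + 153*z - 140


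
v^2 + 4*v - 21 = (v - 3)*(v + 7)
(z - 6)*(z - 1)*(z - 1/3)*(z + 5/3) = z^4 - 17*z^3/3 - 35*z^2/9 + 107*z/9 - 10/3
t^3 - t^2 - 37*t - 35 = (t - 7)*(t + 1)*(t + 5)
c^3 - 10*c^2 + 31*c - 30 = (c - 5)*(c - 3)*(c - 2)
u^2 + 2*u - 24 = (u - 4)*(u + 6)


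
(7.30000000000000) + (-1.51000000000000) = 5.79000000000000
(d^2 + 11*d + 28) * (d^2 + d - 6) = d^4 + 12*d^3 + 33*d^2 - 38*d - 168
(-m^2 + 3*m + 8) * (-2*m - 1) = 2*m^3 - 5*m^2 - 19*m - 8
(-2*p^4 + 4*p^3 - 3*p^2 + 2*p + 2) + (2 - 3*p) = -2*p^4 + 4*p^3 - 3*p^2 - p + 4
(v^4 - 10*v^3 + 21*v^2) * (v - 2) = v^5 - 12*v^4 + 41*v^3 - 42*v^2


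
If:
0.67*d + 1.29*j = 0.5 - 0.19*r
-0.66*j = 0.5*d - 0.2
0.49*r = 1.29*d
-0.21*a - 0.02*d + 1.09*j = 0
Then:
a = -0.70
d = 0.57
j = -0.13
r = 1.49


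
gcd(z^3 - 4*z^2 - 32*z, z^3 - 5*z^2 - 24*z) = z^2 - 8*z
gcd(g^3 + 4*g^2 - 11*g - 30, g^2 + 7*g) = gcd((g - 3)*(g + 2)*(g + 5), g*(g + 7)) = 1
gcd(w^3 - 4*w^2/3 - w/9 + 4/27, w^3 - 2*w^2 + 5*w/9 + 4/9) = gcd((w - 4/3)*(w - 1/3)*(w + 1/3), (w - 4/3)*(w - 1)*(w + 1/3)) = w^2 - w - 4/9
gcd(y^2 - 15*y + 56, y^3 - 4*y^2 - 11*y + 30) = 1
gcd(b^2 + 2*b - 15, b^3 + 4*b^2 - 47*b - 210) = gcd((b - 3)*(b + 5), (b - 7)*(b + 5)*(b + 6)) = b + 5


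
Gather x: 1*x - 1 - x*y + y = x*(1 - y) + y - 1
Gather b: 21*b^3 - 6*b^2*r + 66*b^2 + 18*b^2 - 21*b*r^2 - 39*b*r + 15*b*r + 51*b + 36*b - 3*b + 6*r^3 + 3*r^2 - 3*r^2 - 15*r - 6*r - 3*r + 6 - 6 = 21*b^3 + b^2*(84 - 6*r) + b*(-21*r^2 - 24*r + 84) + 6*r^3 - 24*r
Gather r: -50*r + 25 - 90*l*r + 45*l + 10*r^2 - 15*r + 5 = 45*l + 10*r^2 + r*(-90*l - 65) + 30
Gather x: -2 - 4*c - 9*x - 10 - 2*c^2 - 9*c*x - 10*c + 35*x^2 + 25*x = -2*c^2 - 14*c + 35*x^2 + x*(16 - 9*c) - 12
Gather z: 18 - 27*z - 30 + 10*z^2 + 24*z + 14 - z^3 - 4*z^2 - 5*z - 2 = -z^3 + 6*z^2 - 8*z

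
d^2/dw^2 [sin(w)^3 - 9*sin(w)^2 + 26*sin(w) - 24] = -9*sin(w)^3 + 36*sin(w)^2 - 20*sin(w) - 18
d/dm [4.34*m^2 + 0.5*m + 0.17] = 8.68*m + 0.5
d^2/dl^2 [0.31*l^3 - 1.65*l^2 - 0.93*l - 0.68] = 1.86*l - 3.3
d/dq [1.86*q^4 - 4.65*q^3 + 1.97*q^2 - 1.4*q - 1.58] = 7.44*q^3 - 13.95*q^2 + 3.94*q - 1.4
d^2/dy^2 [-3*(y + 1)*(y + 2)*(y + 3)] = -18*y - 36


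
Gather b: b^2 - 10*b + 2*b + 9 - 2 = b^2 - 8*b + 7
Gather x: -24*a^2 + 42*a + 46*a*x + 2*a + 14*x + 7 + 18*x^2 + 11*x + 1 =-24*a^2 + 44*a + 18*x^2 + x*(46*a + 25) + 8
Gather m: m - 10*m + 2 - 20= -9*m - 18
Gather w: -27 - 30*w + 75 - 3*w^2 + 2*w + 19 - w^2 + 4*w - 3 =-4*w^2 - 24*w + 64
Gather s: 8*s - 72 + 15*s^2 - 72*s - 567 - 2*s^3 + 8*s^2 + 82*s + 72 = -2*s^3 + 23*s^2 + 18*s - 567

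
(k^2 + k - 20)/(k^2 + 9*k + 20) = (k - 4)/(k + 4)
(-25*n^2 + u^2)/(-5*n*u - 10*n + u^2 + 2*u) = (5*n + u)/(u + 2)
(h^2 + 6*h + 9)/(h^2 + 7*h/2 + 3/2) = 2*(h + 3)/(2*h + 1)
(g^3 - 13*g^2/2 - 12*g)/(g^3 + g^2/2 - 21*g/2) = (2*g^2 - 13*g - 24)/(2*g^2 + g - 21)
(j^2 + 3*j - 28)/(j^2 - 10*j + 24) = (j + 7)/(j - 6)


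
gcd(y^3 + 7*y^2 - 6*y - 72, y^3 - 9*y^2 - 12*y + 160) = y + 4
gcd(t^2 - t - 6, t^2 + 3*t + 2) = t + 2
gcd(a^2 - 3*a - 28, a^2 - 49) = a - 7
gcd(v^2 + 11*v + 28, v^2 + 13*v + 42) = v + 7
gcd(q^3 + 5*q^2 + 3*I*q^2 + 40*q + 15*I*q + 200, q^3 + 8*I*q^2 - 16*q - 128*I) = q + 8*I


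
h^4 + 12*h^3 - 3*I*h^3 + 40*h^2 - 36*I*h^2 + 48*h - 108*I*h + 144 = (h + 6)^2*(h - 4*I)*(h + I)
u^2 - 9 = (u - 3)*(u + 3)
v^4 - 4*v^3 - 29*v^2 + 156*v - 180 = (v - 5)*(v - 3)*(v - 2)*(v + 6)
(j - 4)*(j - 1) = j^2 - 5*j + 4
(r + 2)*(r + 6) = r^2 + 8*r + 12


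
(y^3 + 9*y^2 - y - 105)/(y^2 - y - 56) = (y^2 + 2*y - 15)/(y - 8)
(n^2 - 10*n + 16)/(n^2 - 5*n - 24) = (n - 2)/(n + 3)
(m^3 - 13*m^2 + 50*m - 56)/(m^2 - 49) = (m^2 - 6*m + 8)/(m + 7)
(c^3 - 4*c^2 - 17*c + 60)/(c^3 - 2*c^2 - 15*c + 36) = (c - 5)/(c - 3)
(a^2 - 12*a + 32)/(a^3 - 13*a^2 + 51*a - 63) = (a^2 - 12*a + 32)/(a^3 - 13*a^2 + 51*a - 63)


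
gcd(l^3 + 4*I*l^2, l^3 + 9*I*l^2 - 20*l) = l^2 + 4*I*l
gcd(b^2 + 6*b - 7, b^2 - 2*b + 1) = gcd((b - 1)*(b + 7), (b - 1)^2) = b - 1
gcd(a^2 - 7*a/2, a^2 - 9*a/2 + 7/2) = a - 7/2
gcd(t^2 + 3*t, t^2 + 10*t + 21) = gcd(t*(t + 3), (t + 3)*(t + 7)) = t + 3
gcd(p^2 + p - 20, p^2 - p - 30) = p + 5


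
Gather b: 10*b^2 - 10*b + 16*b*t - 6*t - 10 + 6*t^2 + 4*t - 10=10*b^2 + b*(16*t - 10) + 6*t^2 - 2*t - 20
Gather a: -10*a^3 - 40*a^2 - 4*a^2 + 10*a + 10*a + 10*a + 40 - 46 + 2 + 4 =-10*a^3 - 44*a^2 + 30*a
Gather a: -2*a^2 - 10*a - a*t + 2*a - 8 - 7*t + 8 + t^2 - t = -2*a^2 + a*(-t - 8) + t^2 - 8*t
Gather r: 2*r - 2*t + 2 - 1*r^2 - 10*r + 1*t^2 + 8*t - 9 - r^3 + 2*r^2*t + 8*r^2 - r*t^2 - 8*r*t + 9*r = -r^3 + r^2*(2*t + 7) + r*(-t^2 - 8*t + 1) + t^2 + 6*t - 7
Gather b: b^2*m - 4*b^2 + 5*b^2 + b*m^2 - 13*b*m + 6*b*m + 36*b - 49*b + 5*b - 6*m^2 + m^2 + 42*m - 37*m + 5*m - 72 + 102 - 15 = b^2*(m + 1) + b*(m^2 - 7*m - 8) - 5*m^2 + 10*m + 15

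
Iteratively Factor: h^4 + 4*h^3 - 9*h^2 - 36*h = (h - 3)*(h^3 + 7*h^2 + 12*h) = (h - 3)*(h + 3)*(h^2 + 4*h) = h*(h - 3)*(h + 3)*(h + 4)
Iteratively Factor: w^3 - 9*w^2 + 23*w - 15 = (w - 5)*(w^2 - 4*w + 3) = (w - 5)*(w - 3)*(w - 1)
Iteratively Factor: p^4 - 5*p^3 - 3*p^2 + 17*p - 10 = (p - 5)*(p^3 - 3*p + 2) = (p - 5)*(p - 1)*(p^2 + p - 2) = (p - 5)*(p - 1)^2*(p + 2)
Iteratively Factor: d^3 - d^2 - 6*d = (d + 2)*(d^2 - 3*d) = d*(d + 2)*(d - 3)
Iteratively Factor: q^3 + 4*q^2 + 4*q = (q)*(q^2 + 4*q + 4) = q*(q + 2)*(q + 2)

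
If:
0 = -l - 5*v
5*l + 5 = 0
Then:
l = -1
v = 1/5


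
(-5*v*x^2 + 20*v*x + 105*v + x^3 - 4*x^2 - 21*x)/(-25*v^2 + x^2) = (x^2 - 4*x - 21)/(5*v + x)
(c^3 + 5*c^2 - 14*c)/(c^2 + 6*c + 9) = c*(c^2 + 5*c - 14)/(c^2 + 6*c + 9)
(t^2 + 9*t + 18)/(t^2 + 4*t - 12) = (t + 3)/(t - 2)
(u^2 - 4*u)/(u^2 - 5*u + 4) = u/(u - 1)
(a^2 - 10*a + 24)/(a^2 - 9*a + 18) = (a - 4)/(a - 3)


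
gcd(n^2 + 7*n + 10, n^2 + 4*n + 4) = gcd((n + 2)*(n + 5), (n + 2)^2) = n + 2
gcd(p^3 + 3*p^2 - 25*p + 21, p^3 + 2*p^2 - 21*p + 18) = p^2 - 4*p + 3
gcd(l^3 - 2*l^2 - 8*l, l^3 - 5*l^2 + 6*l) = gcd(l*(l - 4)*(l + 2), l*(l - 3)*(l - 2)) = l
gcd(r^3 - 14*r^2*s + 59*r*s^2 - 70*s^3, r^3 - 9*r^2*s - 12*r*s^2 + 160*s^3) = r - 5*s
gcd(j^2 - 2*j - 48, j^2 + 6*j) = j + 6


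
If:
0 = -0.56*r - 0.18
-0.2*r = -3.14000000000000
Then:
No Solution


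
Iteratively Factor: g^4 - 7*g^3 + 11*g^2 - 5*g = (g)*(g^3 - 7*g^2 + 11*g - 5) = g*(g - 1)*(g^2 - 6*g + 5) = g*(g - 1)^2*(g - 5)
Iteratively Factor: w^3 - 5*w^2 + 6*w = (w - 2)*(w^2 - 3*w) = w*(w - 2)*(w - 3)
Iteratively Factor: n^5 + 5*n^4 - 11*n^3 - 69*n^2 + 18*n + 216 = (n + 3)*(n^4 + 2*n^3 - 17*n^2 - 18*n + 72) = (n - 2)*(n + 3)*(n^3 + 4*n^2 - 9*n - 36) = (n - 2)*(n + 3)*(n + 4)*(n^2 - 9) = (n - 3)*(n - 2)*(n + 3)*(n + 4)*(n + 3)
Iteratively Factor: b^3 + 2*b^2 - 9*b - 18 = (b + 3)*(b^2 - b - 6) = (b - 3)*(b + 3)*(b + 2)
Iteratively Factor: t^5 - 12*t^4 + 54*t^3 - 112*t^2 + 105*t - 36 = (t - 3)*(t^4 - 9*t^3 + 27*t^2 - 31*t + 12) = (t - 3)*(t - 1)*(t^3 - 8*t^2 + 19*t - 12) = (t - 3)^2*(t - 1)*(t^2 - 5*t + 4) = (t - 3)^2*(t - 1)^2*(t - 4)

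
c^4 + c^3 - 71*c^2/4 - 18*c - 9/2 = (c + 1/2)^2*(c - 3*sqrt(2))*(c + 3*sqrt(2))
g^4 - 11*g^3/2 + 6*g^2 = g^2*(g - 4)*(g - 3/2)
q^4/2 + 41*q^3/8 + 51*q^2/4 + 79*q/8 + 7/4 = (q/2 + 1)*(q + 1/4)*(q + 1)*(q + 7)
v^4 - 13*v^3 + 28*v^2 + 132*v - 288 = (v - 8)*(v - 6)*(v - 2)*(v + 3)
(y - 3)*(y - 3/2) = y^2 - 9*y/2 + 9/2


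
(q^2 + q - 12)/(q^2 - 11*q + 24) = (q + 4)/(q - 8)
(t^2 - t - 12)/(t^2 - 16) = (t + 3)/(t + 4)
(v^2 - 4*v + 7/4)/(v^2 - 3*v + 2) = (v^2 - 4*v + 7/4)/(v^2 - 3*v + 2)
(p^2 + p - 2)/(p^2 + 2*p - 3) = (p + 2)/(p + 3)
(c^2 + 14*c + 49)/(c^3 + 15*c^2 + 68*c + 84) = (c + 7)/(c^2 + 8*c + 12)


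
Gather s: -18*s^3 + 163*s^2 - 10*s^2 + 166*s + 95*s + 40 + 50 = -18*s^3 + 153*s^2 + 261*s + 90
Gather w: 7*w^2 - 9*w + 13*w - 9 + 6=7*w^2 + 4*w - 3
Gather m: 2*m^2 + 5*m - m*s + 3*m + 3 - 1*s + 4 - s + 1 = 2*m^2 + m*(8 - s) - 2*s + 8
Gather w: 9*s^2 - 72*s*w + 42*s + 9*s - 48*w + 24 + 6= 9*s^2 + 51*s + w*(-72*s - 48) + 30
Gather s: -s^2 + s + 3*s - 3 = -s^2 + 4*s - 3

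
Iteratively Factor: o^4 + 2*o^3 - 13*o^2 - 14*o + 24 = (o + 4)*(o^3 - 2*o^2 - 5*o + 6) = (o - 1)*(o + 4)*(o^2 - o - 6) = (o - 3)*(o - 1)*(o + 4)*(o + 2)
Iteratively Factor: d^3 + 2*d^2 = (d)*(d^2 + 2*d) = d*(d + 2)*(d)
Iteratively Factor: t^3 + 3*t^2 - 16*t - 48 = (t + 4)*(t^2 - t - 12) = (t - 4)*(t + 4)*(t + 3)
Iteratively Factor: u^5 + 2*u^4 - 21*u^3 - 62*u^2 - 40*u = (u - 5)*(u^4 + 7*u^3 + 14*u^2 + 8*u) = (u - 5)*(u + 1)*(u^3 + 6*u^2 + 8*u) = (u - 5)*(u + 1)*(u + 4)*(u^2 + 2*u) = (u - 5)*(u + 1)*(u + 2)*(u + 4)*(u)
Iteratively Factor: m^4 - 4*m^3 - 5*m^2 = (m)*(m^3 - 4*m^2 - 5*m) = m^2*(m^2 - 4*m - 5) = m^2*(m - 5)*(m + 1)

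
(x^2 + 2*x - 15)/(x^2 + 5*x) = (x - 3)/x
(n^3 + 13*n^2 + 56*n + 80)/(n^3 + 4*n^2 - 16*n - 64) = (n + 5)/(n - 4)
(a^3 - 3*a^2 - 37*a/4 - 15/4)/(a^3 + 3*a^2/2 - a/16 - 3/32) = 8*(2*a^2 - 9*a - 5)/(16*a^2 - 1)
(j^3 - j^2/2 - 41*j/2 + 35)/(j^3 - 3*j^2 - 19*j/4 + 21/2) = 2*(j^2 + 3*j - 10)/(2*j^2 + j - 6)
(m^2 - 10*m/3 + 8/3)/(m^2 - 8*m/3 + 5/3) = (3*m^2 - 10*m + 8)/(3*m^2 - 8*m + 5)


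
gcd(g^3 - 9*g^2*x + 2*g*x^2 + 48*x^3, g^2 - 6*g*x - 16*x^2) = -g^2 + 6*g*x + 16*x^2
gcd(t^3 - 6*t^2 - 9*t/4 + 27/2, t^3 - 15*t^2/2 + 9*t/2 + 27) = t^2 - 9*t/2 - 9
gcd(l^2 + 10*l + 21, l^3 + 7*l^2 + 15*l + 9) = l + 3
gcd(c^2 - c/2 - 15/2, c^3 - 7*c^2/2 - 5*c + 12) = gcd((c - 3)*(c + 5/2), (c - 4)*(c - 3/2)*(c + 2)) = 1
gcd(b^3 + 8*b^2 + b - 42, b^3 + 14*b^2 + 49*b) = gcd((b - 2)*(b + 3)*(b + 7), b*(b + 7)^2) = b + 7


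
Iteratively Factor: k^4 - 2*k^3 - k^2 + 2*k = (k)*(k^3 - 2*k^2 - k + 2) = k*(k + 1)*(k^2 - 3*k + 2) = k*(k - 2)*(k + 1)*(k - 1)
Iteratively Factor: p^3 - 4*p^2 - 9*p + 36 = (p - 4)*(p^2 - 9) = (p - 4)*(p - 3)*(p + 3)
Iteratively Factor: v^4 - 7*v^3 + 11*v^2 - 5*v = (v - 5)*(v^3 - 2*v^2 + v) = v*(v - 5)*(v^2 - 2*v + 1) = v*(v - 5)*(v - 1)*(v - 1)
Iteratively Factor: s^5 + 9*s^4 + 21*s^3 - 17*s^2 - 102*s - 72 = (s - 2)*(s^4 + 11*s^3 + 43*s^2 + 69*s + 36) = (s - 2)*(s + 4)*(s^3 + 7*s^2 + 15*s + 9) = (s - 2)*(s + 3)*(s + 4)*(s^2 + 4*s + 3) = (s - 2)*(s + 3)^2*(s + 4)*(s + 1)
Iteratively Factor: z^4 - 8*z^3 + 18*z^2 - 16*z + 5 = (z - 1)*(z^3 - 7*z^2 + 11*z - 5) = (z - 1)^2*(z^2 - 6*z + 5) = (z - 1)^3*(z - 5)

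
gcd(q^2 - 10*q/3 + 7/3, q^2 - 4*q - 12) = 1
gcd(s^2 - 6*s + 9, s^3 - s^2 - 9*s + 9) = s - 3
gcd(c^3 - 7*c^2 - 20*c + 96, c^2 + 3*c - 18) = c - 3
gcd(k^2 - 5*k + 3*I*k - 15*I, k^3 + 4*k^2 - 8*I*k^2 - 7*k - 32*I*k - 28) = 1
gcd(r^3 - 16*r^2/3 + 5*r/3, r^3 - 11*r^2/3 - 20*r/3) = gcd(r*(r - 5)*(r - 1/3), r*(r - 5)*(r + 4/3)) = r^2 - 5*r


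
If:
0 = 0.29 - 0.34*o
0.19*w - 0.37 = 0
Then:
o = 0.85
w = 1.95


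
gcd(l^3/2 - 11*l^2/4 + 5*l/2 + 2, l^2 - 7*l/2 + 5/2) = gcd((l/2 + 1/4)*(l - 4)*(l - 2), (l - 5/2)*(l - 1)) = 1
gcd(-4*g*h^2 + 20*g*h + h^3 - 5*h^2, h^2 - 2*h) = h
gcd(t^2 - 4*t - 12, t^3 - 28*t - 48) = t^2 - 4*t - 12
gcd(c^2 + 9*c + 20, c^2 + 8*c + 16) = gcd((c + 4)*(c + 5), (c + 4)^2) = c + 4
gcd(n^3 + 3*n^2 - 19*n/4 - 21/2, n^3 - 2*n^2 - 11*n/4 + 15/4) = n + 3/2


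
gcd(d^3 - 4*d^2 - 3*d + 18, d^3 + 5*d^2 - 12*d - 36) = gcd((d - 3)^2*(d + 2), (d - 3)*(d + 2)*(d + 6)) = d^2 - d - 6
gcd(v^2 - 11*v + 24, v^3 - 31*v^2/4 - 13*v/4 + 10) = v - 8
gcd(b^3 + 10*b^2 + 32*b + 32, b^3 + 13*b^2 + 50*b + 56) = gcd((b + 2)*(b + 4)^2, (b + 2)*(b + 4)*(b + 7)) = b^2 + 6*b + 8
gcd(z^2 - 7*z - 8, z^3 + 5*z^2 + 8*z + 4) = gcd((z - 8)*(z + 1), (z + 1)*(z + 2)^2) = z + 1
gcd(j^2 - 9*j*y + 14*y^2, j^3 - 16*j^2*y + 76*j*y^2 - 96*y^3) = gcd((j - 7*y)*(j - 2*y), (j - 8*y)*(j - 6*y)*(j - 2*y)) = -j + 2*y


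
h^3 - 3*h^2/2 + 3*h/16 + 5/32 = (h - 5/4)*(h - 1/2)*(h + 1/4)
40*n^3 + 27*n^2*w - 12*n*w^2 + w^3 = (-8*n + w)*(-5*n + w)*(n + w)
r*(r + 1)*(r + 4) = r^3 + 5*r^2 + 4*r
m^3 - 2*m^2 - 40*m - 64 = (m - 8)*(m + 2)*(m + 4)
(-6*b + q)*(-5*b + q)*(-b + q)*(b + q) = -30*b^4 + 11*b^3*q + 29*b^2*q^2 - 11*b*q^3 + q^4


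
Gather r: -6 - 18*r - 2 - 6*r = -24*r - 8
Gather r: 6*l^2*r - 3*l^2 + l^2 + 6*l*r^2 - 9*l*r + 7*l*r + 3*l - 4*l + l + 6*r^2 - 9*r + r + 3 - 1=-2*l^2 + r^2*(6*l + 6) + r*(6*l^2 - 2*l - 8) + 2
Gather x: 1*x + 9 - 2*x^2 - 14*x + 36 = -2*x^2 - 13*x + 45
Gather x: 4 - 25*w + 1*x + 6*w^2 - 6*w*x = 6*w^2 - 25*w + x*(1 - 6*w) + 4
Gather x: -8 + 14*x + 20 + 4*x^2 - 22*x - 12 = 4*x^2 - 8*x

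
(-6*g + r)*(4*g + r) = -24*g^2 - 2*g*r + r^2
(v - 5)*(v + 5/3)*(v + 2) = v^3 - 4*v^2/3 - 15*v - 50/3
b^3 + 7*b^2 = b^2*(b + 7)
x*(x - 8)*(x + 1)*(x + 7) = x^4 - 57*x^2 - 56*x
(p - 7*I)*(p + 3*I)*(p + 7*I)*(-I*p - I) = -I*p^4 + 3*p^3 - I*p^3 + 3*p^2 - 49*I*p^2 + 147*p - 49*I*p + 147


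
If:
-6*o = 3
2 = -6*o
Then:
No Solution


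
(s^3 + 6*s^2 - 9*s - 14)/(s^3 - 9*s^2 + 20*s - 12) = (s^2 + 8*s + 7)/(s^2 - 7*s + 6)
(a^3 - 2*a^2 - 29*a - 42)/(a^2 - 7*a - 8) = (-a^3 + 2*a^2 + 29*a + 42)/(-a^2 + 7*a + 8)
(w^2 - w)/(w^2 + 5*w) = (w - 1)/(w + 5)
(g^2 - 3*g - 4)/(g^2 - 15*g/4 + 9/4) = 4*(g^2 - 3*g - 4)/(4*g^2 - 15*g + 9)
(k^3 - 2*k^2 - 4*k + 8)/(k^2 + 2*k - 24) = (k^3 - 2*k^2 - 4*k + 8)/(k^2 + 2*k - 24)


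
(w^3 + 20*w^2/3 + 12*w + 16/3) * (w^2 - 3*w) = w^5 + 11*w^4/3 - 8*w^3 - 92*w^2/3 - 16*w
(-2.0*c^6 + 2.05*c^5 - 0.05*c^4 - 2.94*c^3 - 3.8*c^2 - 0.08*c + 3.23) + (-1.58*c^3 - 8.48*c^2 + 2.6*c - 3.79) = -2.0*c^6 + 2.05*c^5 - 0.05*c^4 - 4.52*c^3 - 12.28*c^2 + 2.52*c - 0.56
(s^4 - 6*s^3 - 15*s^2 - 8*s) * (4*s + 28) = 4*s^5 + 4*s^4 - 228*s^3 - 452*s^2 - 224*s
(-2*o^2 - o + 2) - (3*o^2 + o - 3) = -5*o^2 - 2*o + 5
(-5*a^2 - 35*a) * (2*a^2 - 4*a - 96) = -10*a^4 - 50*a^3 + 620*a^2 + 3360*a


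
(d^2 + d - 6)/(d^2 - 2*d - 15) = (d - 2)/(d - 5)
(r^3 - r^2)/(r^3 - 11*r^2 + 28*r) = r*(r - 1)/(r^2 - 11*r + 28)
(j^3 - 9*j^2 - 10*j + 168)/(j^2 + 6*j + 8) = (j^2 - 13*j + 42)/(j + 2)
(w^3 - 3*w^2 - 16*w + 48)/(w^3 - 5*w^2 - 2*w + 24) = (w + 4)/(w + 2)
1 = 1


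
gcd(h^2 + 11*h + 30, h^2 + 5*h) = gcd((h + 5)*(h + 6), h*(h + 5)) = h + 5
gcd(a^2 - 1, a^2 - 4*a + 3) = a - 1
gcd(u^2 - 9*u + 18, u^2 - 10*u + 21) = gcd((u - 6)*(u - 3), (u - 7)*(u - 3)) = u - 3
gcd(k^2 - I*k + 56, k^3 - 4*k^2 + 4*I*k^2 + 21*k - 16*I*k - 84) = k + 7*I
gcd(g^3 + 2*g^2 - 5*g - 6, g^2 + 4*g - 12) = g - 2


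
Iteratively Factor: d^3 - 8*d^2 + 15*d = (d)*(d^2 - 8*d + 15) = d*(d - 5)*(d - 3)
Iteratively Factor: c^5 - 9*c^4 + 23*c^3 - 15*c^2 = (c - 5)*(c^4 - 4*c^3 + 3*c^2) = c*(c - 5)*(c^3 - 4*c^2 + 3*c) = c*(c - 5)*(c - 1)*(c^2 - 3*c) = c^2*(c - 5)*(c - 1)*(c - 3)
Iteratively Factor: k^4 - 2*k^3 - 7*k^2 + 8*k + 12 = (k + 1)*(k^3 - 3*k^2 - 4*k + 12) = (k - 3)*(k + 1)*(k^2 - 4) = (k - 3)*(k + 1)*(k + 2)*(k - 2)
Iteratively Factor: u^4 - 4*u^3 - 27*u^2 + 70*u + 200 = (u - 5)*(u^3 + u^2 - 22*u - 40) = (u - 5)^2*(u^2 + 6*u + 8) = (u - 5)^2*(u + 4)*(u + 2)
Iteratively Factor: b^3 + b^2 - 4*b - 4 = (b + 1)*(b^2 - 4) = (b - 2)*(b + 1)*(b + 2)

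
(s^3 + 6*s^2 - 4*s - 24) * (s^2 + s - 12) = s^5 + 7*s^4 - 10*s^3 - 100*s^2 + 24*s + 288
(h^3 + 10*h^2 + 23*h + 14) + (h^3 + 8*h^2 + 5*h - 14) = 2*h^3 + 18*h^2 + 28*h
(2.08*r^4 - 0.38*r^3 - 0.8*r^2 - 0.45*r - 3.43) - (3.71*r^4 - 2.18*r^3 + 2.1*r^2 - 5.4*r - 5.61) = -1.63*r^4 + 1.8*r^3 - 2.9*r^2 + 4.95*r + 2.18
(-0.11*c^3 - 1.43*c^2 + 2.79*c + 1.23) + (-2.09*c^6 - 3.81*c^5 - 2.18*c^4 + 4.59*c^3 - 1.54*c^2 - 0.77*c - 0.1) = -2.09*c^6 - 3.81*c^5 - 2.18*c^4 + 4.48*c^3 - 2.97*c^2 + 2.02*c + 1.13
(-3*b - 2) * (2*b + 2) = -6*b^2 - 10*b - 4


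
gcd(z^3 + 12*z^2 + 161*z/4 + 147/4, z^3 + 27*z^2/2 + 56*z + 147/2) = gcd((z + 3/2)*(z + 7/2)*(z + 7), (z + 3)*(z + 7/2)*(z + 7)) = z^2 + 21*z/2 + 49/2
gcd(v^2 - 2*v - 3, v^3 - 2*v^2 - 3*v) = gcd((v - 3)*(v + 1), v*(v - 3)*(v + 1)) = v^2 - 2*v - 3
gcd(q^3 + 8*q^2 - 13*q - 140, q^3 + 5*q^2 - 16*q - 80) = q^2 + q - 20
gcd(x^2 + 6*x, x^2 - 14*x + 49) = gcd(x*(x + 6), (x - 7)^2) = 1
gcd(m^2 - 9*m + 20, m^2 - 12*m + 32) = m - 4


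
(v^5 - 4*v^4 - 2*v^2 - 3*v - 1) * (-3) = -3*v^5 + 12*v^4 + 6*v^2 + 9*v + 3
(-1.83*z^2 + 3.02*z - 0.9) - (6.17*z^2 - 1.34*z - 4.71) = -8.0*z^2 + 4.36*z + 3.81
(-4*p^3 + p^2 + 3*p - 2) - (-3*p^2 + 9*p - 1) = -4*p^3 + 4*p^2 - 6*p - 1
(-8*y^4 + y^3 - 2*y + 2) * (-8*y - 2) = 64*y^5 + 8*y^4 - 2*y^3 + 16*y^2 - 12*y - 4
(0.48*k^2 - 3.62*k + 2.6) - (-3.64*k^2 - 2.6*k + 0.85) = 4.12*k^2 - 1.02*k + 1.75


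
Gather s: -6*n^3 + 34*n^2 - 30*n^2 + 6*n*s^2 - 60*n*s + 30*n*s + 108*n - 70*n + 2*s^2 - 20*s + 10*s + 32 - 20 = -6*n^3 + 4*n^2 + 38*n + s^2*(6*n + 2) + s*(-30*n - 10) + 12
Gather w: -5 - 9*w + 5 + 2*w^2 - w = 2*w^2 - 10*w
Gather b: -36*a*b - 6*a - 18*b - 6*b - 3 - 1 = -6*a + b*(-36*a - 24) - 4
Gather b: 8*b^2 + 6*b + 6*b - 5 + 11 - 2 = 8*b^2 + 12*b + 4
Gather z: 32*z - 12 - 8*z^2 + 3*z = -8*z^2 + 35*z - 12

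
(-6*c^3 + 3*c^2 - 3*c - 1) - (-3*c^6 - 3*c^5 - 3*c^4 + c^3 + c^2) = 3*c^6 + 3*c^5 + 3*c^4 - 7*c^3 + 2*c^2 - 3*c - 1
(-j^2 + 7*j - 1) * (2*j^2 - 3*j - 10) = -2*j^4 + 17*j^3 - 13*j^2 - 67*j + 10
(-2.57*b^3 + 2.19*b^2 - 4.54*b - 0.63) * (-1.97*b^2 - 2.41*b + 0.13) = 5.0629*b^5 + 1.8794*b^4 + 3.3318*b^3 + 12.4672*b^2 + 0.9281*b - 0.0819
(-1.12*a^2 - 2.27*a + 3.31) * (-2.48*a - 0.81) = 2.7776*a^3 + 6.5368*a^2 - 6.3701*a - 2.6811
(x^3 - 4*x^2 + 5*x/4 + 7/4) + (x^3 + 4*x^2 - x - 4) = 2*x^3 + x/4 - 9/4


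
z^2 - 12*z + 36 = (z - 6)^2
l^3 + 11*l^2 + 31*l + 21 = (l + 1)*(l + 3)*(l + 7)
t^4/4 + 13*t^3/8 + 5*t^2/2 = t^2*(t/4 + 1)*(t + 5/2)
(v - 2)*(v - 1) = v^2 - 3*v + 2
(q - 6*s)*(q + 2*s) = q^2 - 4*q*s - 12*s^2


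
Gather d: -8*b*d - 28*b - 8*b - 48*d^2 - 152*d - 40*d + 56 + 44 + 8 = -36*b - 48*d^2 + d*(-8*b - 192) + 108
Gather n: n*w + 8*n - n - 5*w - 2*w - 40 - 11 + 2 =n*(w + 7) - 7*w - 49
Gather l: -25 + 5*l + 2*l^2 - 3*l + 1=2*l^2 + 2*l - 24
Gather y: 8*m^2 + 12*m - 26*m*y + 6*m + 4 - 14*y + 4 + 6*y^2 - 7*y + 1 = 8*m^2 + 18*m + 6*y^2 + y*(-26*m - 21) + 9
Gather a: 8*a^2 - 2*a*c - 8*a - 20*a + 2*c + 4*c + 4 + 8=8*a^2 + a*(-2*c - 28) + 6*c + 12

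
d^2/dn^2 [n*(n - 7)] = 2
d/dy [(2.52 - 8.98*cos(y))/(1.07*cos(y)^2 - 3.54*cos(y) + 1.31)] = (-9.6086*cos(y)^2 + 5.3928*cos(y) + 2.843)*sin(y)/(1.1449*cos(y)^4 - 7.5756*cos(y)^3 + 15.335*cos(y)^2 - 9.2748*cos(y) + 1.7161)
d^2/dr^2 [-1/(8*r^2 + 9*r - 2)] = 2*(64*r^2 + 72*r - (16*r + 9)^2 - 16)/(8*r^2 + 9*r - 2)^3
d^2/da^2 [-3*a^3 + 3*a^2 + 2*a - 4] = 6 - 18*a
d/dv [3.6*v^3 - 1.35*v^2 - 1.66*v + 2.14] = 10.8*v^2 - 2.7*v - 1.66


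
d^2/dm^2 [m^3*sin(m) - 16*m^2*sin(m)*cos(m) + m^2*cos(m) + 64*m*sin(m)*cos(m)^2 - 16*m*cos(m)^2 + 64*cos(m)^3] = -m^3*sin(m) + 32*m^2*sin(2*m) + 5*m^2*cos(m) - 14*m*sin(m) - 144*m*sin(3*m) - 32*m*cos(2*m) + 16*sin(2*m) - 14*cos(m) - 48*cos(3*m)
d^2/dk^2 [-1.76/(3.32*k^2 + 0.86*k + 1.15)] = (38.798848*k^2 + 10.050304*k - 1.76*(6.64*k + 0.86)*(13.28*k + 1.72) + 13.43936)/(3.32*k^2 + 0.86*k + 1.15)^3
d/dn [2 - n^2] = -2*n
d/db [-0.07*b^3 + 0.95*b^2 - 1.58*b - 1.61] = -0.21*b^2 + 1.9*b - 1.58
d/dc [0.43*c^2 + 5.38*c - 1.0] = 0.86*c + 5.38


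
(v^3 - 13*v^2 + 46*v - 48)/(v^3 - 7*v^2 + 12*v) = (v^2 - 10*v + 16)/(v*(v - 4))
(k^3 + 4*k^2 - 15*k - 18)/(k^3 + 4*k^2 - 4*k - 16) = (k^3 + 4*k^2 - 15*k - 18)/(k^3 + 4*k^2 - 4*k - 16)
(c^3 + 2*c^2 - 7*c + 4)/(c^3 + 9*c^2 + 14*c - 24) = (c - 1)/(c + 6)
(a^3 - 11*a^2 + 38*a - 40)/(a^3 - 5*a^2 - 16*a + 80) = (a - 2)/(a + 4)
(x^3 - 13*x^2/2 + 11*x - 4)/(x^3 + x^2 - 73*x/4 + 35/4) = 2*(x^2 - 6*x + 8)/(2*x^2 + 3*x - 35)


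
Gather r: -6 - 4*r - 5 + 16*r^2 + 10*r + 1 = 16*r^2 + 6*r - 10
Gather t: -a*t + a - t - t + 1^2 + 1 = a + t*(-a - 2) + 2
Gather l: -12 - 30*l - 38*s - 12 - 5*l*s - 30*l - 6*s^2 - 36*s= l*(-5*s - 60) - 6*s^2 - 74*s - 24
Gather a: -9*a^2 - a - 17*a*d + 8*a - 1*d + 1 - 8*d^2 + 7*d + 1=-9*a^2 + a*(7 - 17*d) - 8*d^2 + 6*d + 2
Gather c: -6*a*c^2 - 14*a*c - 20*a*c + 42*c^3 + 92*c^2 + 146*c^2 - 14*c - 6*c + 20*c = -34*a*c + 42*c^3 + c^2*(238 - 6*a)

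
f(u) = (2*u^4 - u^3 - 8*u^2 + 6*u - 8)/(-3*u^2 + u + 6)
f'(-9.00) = 12.14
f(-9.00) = -53.42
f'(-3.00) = 4.87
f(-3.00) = -3.79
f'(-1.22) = 1782.20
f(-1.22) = -66.65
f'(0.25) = 0.22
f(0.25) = -1.16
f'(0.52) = -0.81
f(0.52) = -1.23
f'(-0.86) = 16.78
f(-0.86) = -5.94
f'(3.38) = -4.64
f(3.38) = -5.76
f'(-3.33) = 5.08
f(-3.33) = -5.43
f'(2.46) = -4.53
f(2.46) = -1.72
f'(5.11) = -6.73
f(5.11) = -15.53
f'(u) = (6*u - 1)*(2*u^4 - u^3 - 8*u^2 + 6*u - 8)/(-3*u^2 + u + 6)^2 + (8*u^3 - 3*u^2 - 16*u + 6)/(-3*u^2 + u + 6) = (-12*u^5 + 9*u^4 + 46*u^3 - 8*u^2 - 144*u + 44)/(9*u^4 - 6*u^3 - 35*u^2 + 12*u + 36)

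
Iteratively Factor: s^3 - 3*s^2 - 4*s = (s - 4)*(s^2 + s) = (s - 4)*(s + 1)*(s)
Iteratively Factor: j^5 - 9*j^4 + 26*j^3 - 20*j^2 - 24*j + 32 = (j - 2)*(j^4 - 7*j^3 + 12*j^2 + 4*j - 16) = (j - 2)^2*(j^3 - 5*j^2 + 2*j + 8) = (j - 2)^2*(j + 1)*(j^2 - 6*j + 8) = (j - 2)^3*(j + 1)*(j - 4)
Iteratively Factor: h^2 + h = (h)*(h + 1)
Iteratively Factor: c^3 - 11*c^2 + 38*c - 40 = (c - 2)*(c^2 - 9*c + 20) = (c - 4)*(c - 2)*(c - 5)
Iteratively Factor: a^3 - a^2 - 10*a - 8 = (a + 1)*(a^2 - 2*a - 8) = (a + 1)*(a + 2)*(a - 4)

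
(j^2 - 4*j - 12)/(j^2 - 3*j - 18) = (j + 2)/(j + 3)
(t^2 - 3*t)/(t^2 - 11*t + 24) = t/(t - 8)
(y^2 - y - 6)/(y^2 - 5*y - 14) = (y - 3)/(y - 7)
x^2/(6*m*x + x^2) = x/(6*m + x)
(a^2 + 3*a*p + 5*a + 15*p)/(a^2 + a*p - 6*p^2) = (-a - 5)/(-a + 2*p)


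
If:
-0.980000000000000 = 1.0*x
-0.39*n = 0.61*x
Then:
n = 1.53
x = -0.98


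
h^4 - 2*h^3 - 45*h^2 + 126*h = h*(h - 6)*(h - 3)*(h + 7)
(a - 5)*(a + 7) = a^2 + 2*a - 35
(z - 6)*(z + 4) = z^2 - 2*z - 24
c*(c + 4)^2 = c^3 + 8*c^2 + 16*c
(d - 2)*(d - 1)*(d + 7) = d^3 + 4*d^2 - 19*d + 14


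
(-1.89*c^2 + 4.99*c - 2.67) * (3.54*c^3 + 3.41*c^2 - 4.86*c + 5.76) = -6.6906*c^5 + 11.2197*c^4 + 16.7495*c^3 - 44.2425*c^2 + 41.7186*c - 15.3792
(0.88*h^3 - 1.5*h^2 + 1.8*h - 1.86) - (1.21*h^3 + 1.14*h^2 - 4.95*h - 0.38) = -0.33*h^3 - 2.64*h^2 + 6.75*h - 1.48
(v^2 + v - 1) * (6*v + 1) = 6*v^3 + 7*v^2 - 5*v - 1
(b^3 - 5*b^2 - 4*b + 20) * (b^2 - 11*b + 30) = b^5 - 16*b^4 + 81*b^3 - 86*b^2 - 340*b + 600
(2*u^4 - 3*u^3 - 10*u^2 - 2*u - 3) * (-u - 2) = -2*u^5 - u^4 + 16*u^3 + 22*u^2 + 7*u + 6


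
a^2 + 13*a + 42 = (a + 6)*(a + 7)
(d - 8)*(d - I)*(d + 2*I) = d^3 - 8*d^2 + I*d^2 + 2*d - 8*I*d - 16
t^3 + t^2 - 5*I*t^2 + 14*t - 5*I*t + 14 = (t + 1)*(t - 7*I)*(t + 2*I)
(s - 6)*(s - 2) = s^2 - 8*s + 12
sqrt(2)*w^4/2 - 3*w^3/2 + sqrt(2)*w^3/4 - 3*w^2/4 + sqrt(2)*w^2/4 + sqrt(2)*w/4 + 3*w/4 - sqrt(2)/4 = (w - 1/2)*(w - sqrt(2))*(w - sqrt(2)/2)*(sqrt(2)*w/2 + sqrt(2)/2)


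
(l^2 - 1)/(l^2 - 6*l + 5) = (l + 1)/(l - 5)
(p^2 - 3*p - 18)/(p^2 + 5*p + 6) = (p - 6)/(p + 2)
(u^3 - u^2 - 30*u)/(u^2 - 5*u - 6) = u*(u + 5)/(u + 1)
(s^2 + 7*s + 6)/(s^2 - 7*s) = (s^2 + 7*s + 6)/(s*(s - 7))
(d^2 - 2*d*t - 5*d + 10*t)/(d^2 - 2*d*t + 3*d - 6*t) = (d - 5)/(d + 3)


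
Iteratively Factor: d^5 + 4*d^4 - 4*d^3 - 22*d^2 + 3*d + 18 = (d - 1)*(d^4 + 5*d^3 + d^2 - 21*d - 18) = (d - 1)*(d + 3)*(d^3 + 2*d^2 - 5*d - 6) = (d - 1)*(d + 3)^2*(d^2 - d - 2) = (d - 2)*(d - 1)*(d + 3)^2*(d + 1)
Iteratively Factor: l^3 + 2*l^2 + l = (l + 1)*(l^2 + l) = (l + 1)^2*(l)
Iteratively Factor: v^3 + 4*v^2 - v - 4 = (v + 4)*(v^2 - 1) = (v + 1)*(v + 4)*(v - 1)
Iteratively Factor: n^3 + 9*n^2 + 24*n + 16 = (n + 1)*(n^2 + 8*n + 16) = (n + 1)*(n + 4)*(n + 4)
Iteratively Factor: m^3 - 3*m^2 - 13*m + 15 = (m - 1)*(m^2 - 2*m - 15) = (m - 5)*(m - 1)*(m + 3)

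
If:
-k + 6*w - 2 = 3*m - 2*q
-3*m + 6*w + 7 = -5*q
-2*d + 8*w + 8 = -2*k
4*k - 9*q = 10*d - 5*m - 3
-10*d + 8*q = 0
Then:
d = -212/335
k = -444/67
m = 674/335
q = -53/67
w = 167/335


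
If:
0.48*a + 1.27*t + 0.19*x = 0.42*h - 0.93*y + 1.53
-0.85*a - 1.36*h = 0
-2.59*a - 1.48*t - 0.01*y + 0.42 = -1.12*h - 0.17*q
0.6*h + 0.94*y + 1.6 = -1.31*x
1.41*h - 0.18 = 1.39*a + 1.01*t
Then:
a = 0.385453679515236*y - 0.965692147772043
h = 0.603557592357527 - 0.240908549697022*y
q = -0.0277183421392681*y - 3.80531489635054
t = 1.99339434715569 - 0.866793732276217*y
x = -0.607217458154035*y - 1.497812637721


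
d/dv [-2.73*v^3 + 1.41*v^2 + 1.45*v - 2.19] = -8.19*v^2 + 2.82*v + 1.45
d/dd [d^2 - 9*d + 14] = 2*d - 9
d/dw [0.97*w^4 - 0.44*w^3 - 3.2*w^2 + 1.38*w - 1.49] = 3.88*w^3 - 1.32*w^2 - 6.4*w + 1.38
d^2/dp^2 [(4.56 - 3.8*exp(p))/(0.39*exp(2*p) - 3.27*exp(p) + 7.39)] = (-0.57798*exp(4*p) - 2.071836*exp(3*p) + 48.265776*exp(2*p) - 95.6380199999999*exp(p) - 97.332212)*exp(p)/(0.059319*exp(6*p) - 1.492101*exp(5*p) + 15.88275*exp(4*p) - 91.512585*exp(3*p) + 300.95775*exp(2*p) - 535.744701*exp(p) + 403.583419)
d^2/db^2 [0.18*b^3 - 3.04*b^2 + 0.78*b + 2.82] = 1.08*b - 6.08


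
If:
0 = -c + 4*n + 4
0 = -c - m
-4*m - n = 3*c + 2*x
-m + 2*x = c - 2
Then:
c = -4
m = 4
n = -2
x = -1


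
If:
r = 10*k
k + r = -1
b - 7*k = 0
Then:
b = -7/11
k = -1/11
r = -10/11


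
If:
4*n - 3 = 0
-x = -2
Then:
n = 3/4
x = 2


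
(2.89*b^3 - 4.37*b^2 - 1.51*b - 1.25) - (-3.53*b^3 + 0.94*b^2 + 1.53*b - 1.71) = 6.42*b^3 - 5.31*b^2 - 3.04*b + 0.46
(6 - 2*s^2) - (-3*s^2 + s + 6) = s^2 - s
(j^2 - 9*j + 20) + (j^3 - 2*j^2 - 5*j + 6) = j^3 - j^2 - 14*j + 26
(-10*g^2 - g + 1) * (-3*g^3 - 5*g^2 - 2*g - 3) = 30*g^5 + 53*g^4 + 22*g^3 + 27*g^2 + g - 3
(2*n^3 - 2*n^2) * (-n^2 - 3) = -2*n^5 + 2*n^4 - 6*n^3 + 6*n^2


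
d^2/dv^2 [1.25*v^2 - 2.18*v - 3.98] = 2.50000000000000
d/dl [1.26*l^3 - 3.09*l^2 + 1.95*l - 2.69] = 3.78*l^2 - 6.18*l + 1.95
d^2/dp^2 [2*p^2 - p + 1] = 4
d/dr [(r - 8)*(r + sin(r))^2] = (r + sin(r))*(r + (2*r - 16)*(cos(r) + 1) + sin(r))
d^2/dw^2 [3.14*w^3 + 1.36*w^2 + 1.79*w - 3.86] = 18.84*w + 2.72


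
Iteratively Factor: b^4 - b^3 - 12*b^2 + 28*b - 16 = (b - 2)*(b^3 + b^2 - 10*b + 8) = (b - 2)^2*(b^2 + 3*b - 4) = (b - 2)^2*(b + 4)*(b - 1)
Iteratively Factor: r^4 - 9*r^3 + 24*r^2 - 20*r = (r)*(r^3 - 9*r^2 + 24*r - 20) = r*(r - 2)*(r^2 - 7*r + 10) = r*(r - 5)*(r - 2)*(r - 2)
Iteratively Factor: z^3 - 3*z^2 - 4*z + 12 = (z - 2)*(z^2 - z - 6) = (z - 3)*(z - 2)*(z + 2)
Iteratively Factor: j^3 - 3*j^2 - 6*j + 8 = (j - 1)*(j^2 - 2*j - 8) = (j - 1)*(j + 2)*(j - 4)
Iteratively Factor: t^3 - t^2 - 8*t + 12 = (t + 3)*(t^2 - 4*t + 4) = (t - 2)*(t + 3)*(t - 2)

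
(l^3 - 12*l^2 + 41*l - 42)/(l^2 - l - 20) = (-l^3 + 12*l^2 - 41*l + 42)/(-l^2 + l + 20)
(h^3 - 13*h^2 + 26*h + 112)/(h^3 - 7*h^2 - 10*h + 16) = (h - 7)/(h - 1)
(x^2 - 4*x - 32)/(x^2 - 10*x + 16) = (x + 4)/(x - 2)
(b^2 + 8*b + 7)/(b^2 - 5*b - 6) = (b + 7)/(b - 6)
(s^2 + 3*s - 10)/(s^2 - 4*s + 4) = (s + 5)/(s - 2)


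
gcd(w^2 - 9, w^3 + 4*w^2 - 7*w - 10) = 1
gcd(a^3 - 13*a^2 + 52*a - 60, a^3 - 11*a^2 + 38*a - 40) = a^2 - 7*a + 10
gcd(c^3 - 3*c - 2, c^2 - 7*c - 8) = c + 1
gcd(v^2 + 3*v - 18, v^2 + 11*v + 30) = v + 6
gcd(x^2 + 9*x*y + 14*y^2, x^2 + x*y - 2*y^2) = x + 2*y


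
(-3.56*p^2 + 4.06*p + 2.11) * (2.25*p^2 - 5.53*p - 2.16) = -8.01*p^4 + 28.8218*p^3 - 10.0147*p^2 - 20.4379*p - 4.5576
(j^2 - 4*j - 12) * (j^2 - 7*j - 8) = j^4 - 11*j^3 + 8*j^2 + 116*j + 96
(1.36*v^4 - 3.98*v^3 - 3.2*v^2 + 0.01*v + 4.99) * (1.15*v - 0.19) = 1.564*v^5 - 4.8354*v^4 - 2.9238*v^3 + 0.6195*v^2 + 5.7366*v - 0.9481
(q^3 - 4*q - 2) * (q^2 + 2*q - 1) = q^5 + 2*q^4 - 5*q^3 - 10*q^2 + 2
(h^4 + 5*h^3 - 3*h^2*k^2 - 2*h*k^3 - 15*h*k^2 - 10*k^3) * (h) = h^5 + 5*h^4 - 3*h^3*k^2 - 2*h^2*k^3 - 15*h^2*k^2 - 10*h*k^3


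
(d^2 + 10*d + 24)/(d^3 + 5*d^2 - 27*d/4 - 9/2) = 4*(d + 4)/(4*d^2 - 4*d - 3)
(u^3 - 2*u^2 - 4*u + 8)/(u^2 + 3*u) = (u^3 - 2*u^2 - 4*u + 8)/(u*(u + 3))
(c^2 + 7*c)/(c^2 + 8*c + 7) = c/(c + 1)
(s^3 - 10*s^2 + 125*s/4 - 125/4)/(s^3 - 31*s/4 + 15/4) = (2*s^2 - 15*s + 25)/(2*s^2 + 5*s - 3)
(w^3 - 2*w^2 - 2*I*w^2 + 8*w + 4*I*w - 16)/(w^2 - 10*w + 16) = (w^2 - 2*I*w + 8)/(w - 8)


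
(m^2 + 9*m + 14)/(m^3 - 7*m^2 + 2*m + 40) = (m + 7)/(m^2 - 9*m + 20)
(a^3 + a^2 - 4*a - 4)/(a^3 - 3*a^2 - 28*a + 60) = (a^2 + 3*a + 2)/(a^2 - a - 30)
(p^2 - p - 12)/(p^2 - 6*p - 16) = (-p^2 + p + 12)/(-p^2 + 6*p + 16)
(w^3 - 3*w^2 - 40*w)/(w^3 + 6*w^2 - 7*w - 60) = w*(w - 8)/(w^2 + w - 12)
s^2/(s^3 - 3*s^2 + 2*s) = s/(s^2 - 3*s + 2)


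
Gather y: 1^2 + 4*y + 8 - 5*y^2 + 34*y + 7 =-5*y^2 + 38*y + 16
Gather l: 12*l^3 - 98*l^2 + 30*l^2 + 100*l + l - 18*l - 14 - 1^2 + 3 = 12*l^3 - 68*l^2 + 83*l - 12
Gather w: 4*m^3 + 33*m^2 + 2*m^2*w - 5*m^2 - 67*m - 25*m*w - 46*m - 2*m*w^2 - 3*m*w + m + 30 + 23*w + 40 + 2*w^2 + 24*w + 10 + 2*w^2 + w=4*m^3 + 28*m^2 - 112*m + w^2*(4 - 2*m) + w*(2*m^2 - 28*m + 48) + 80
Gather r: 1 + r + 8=r + 9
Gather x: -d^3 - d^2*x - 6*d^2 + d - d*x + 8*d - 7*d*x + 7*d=-d^3 - 6*d^2 + 16*d + x*(-d^2 - 8*d)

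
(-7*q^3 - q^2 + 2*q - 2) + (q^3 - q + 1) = -6*q^3 - q^2 + q - 1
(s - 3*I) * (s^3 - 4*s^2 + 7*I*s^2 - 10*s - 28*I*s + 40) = s^4 - 4*s^3 + 4*I*s^3 + 11*s^2 - 16*I*s^2 - 44*s + 30*I*s - 120*I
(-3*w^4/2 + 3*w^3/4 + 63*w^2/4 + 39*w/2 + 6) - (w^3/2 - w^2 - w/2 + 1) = -3*w^4/2 + w^3/4 + 67*w^2/4 + 20*w + 5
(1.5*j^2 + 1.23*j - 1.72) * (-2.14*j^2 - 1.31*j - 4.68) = -3.21*j^4 - 4.5972*j^3 - 4.9505*j^2 - 3.5032*j + 8.0496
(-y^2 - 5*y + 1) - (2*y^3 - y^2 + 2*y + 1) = -2*y^3 - 7*y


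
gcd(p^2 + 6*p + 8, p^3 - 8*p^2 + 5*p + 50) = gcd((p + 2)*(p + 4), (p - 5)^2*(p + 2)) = p + 2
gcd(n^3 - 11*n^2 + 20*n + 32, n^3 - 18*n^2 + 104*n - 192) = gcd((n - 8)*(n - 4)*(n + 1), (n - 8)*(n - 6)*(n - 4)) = n^2 - 12*n + 32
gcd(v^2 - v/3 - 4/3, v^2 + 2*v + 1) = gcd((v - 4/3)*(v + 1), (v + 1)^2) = v + 1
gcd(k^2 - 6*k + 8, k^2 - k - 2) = k - 2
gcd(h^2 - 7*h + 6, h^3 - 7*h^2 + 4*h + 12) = h - 6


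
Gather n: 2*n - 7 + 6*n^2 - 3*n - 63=6*n^2 - n - 70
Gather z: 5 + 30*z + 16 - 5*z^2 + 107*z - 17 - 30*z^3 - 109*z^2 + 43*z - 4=-30*z^3 - 114*z^2 + 180*z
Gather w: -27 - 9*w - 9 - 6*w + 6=-15*w - 30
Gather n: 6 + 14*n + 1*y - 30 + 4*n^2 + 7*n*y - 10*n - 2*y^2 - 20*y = 4*n^2 + n*(7*y + 4) - 2*y^2 - 19*y - 24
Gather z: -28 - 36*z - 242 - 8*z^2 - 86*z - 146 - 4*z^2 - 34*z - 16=-12*z^2 - 156*z - 432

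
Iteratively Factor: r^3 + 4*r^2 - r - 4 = (r - 1)*(r^2 + 5*r + 4) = (r - 1)*(r + 1)*(r + 4)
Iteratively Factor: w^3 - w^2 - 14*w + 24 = (w + 4)*(w^2 - 5*w + 6) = (w - 3)*(w + 4)*(w - 2)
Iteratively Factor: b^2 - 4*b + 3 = (b - 1)*(b - 3)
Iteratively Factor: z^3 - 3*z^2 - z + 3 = (z + 1)*(z^2 - 4*z + 3) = (z - 3)*(z + 1)*(z - 1)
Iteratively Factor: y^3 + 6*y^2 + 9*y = (y + 3)*(y^2 + 3*y) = y*(y + 3)*(y + 3)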